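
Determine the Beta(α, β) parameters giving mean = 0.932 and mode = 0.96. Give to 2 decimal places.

Let s = α+β. Mean gives α = μs = 0.932s; mode gives (α−1)/(s−2) = 0.96.
Substituting: 0.932s − 1 = 0.96(s−2) = 0.96s − 1.92, so -0.028s = -0.92 and s = 32.8571.
Then α = 0.932×32.8571 = 30.62 and β = s−α = 2.23.

α = 30.62, β = 2.23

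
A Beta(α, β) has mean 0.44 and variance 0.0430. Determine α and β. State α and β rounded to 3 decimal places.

Let s = α+β. The Beta variance is μ(1−μ)/(s+1).
So s+1 = μ(1−μ)/σ² = (0.44×0.56)/0.0430 = 0.2464/0.0430 = 5.7302, giving s = 4.7302.
Then α = μs = 0.44×4.7302 = 2.081 and β = (1−μ)s = 0.56×4.7302 = 2.649.

α = 2.081, β = 2.649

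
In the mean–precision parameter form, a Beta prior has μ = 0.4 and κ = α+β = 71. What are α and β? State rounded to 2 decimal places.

α = μκ = 0.4×71 = 28.40 and β = (1−μ)κ = 0.6×71 = 42.60.

α = 28.40, β = 42.60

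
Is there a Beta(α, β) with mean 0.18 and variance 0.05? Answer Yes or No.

Yes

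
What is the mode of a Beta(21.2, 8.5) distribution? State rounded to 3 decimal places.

0.729

With α,β > 1, mode = (α−1)/(α+β−2) = 20.2/27.7 = 0.729.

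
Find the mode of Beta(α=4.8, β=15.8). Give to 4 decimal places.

With α,β > 1, mode = (α−1)/(α+β−2) = 3.8/18.6 = 0.2043.

0.2043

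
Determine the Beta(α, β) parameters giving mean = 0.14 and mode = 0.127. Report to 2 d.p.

α = 8.03, β = 49.35

Let s = α+β. Mean gives α = μs = 0.14s; mode gives (α−1)/(s−2) = 0.127.
Substituting: 0.14s − 1 = 0.127(s−2) = 0.127s − 0.254, so 0.013s = 0.746 and s = 57.3846.
Then α = 0.14×57.3846 = 8.03 and β = s−α = 49.35.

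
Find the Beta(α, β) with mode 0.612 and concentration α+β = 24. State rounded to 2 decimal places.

α = 14.46, β = 9.54

For α,β>1 the mode is (α−1)/(α+β−2), so α = mode·(κ−2)+1 = 0.612×22+1 = 14.46.
And β = (1−mode)·(κ−2)+1 = 0.388×22+1 = 9.54.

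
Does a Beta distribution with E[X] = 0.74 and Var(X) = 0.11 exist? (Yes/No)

Yes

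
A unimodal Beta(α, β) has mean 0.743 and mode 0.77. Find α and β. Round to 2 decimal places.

α = 14.86, β = 5.14

With s = α+β: μ = α/s and mode = (α−1)/(s−2). Eliminating α = μs,
μs − 1 = m(s−2) ⇒ s(μ−m) = 1−2m ⇒ s = -0.54/-0.027 = 20.0000.
So α = μs = 14.86, β = (1−μ)s = 5.14.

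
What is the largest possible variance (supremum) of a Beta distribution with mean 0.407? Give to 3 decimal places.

Var = μ(1−μ)/(α+β+1), which approaches μ(1−μ) as α+β → 0.
So the supremum is μ(1−μ) = 0.407×0.593 = 0.241.

0.241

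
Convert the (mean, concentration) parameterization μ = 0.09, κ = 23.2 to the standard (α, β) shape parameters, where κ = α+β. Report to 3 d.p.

α = 2.088, β = 21.112

α = μκ = 0.09×23.2 = 2.088 and β = (1−μ)κ = 0.91×23.2 = 21.112.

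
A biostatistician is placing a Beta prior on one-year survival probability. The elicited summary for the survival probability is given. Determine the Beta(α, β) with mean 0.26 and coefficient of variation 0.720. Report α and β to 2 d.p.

α = 1.17, β = 3.32

σ = CV·μ = 0.720×0.26 = 0.18720, so σ² = 0.035044.
s+1 = μ(1−μ)/σ² = 0.1924/0.035044 = 5.4903, so s = α+β = 4.4903.
α = μs = 1.17, β = (1−μ)s = 3.32.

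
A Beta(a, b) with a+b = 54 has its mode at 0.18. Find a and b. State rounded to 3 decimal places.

a = 10.360, b = 43.640

Since the density peak of Beta(a,b) is at (a−1)/(a+b−2),
a = 1 + 0.18(54−2) = 10.360 and b = 54 − 10.360 = 43.640.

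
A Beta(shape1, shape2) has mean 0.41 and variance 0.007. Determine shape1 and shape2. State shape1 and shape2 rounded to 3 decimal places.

By moment matching, shape1+shape2 = μ(1−μ)/σ² − 1 = (0.41·0.59)/0.007 − 1 = 34.5571 − 1 = 33.5571.
Since shape1/(shape1+shape2) = μ, shape1 = 0.41·33.5571 = 13.758 and shape2 = 0.59·33.5571 = 19.799.

shape1 = 13.758, shape2 = 19.799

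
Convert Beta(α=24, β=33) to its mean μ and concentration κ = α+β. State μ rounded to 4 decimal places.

μ = 0.4211, κ = 57

κ = α+β = 24+33 = 57; μ = α/κ = 24/57 = 0.4211.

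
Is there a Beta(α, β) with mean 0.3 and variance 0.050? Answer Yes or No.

Yes

For any Beta, Var(X) < E[X]·(1−E[X]).
Here μ(1−μ) = 0.3×0.7 = 0.21, and 0.050 < 0.21.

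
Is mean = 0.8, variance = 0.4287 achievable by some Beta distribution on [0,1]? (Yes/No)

No

For any Beta, Var(X) < E[X]·(1−E[X]).
Here μ(1−μ) = 0.8×0.2 = 0.16, and 0.4287 ≥ 0.16.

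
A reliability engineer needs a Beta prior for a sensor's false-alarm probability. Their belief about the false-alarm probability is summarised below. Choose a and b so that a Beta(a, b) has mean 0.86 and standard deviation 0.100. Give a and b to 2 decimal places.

a = 9.49, b = 1.55

First σ² = 0.010000. Setting a = μn, b = (1−μ)n with n = a+b,
μ(1−μ)/(n+1) = 0.010000 ⇒ n+1 = 0.1204/0.010000 = 12.0400 ⇒ n = 11.0400.
Hence a = 0.86×11.0400 = 9.49, b = 0.14×11.0400 = 1.55.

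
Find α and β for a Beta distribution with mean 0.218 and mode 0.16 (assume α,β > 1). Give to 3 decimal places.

α = 2.556, β = 9.168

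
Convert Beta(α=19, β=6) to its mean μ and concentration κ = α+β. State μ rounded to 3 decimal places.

μ = 0.760, κ = 25

κ = α+β = 19+6 = 25; μ = α/κ = 19/25 = 0.760.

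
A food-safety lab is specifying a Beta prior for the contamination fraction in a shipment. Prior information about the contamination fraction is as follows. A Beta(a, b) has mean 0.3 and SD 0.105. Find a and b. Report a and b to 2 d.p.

a = 5.41, b = 12.63

Variance = 0.105² = 0.011025. The moment-matching identity a+b = μ(1−μ)/Var − 1 gives
a+b = 0.21/0.011025 − 1 = 18.0476, so a = μ·18.0476 = 5.41 and b = (1−μ)·18.0476 = 12.63.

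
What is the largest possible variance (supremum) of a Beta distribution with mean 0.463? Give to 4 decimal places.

0.2486

Var = μ(1−μ)/(α+β+1), which approaches μ(1−μ) as α+β → 0.
So the supremum is μ(1−μ) = 0.463×0.537 = 0.2486.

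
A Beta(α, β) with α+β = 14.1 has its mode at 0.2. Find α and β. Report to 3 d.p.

α = 3.420, β = 10.680

For α,β>1 the mode is (α−1)/(α+β−2), so α = mode·(κ−2)+1 = 0.2×12.1+1 = 3.420.
And β = (1−mode)·(κ−2)+1 = 0.8×12.1+1 = 10.680.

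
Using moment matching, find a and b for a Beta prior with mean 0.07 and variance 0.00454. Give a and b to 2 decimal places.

a = 0.93, b = 12.41

By moment matching, a+b = μ(1−μ)/σ² − 1 = (0.07·0.93)/0.00454 − 1 = 14.3392 − 1 = 13.3392.
Since a/(a+b) = μ, a = 0.07·13.3392 = 0.93 and b = 0.93·13.3392 = 12.41.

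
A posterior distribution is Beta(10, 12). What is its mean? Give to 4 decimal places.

0.4545

E[X] = α/(α+β) = 10/22 = 0.4545.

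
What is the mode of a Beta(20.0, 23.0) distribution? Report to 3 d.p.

0.463

The density x^(α−1)(1−x)^(β−1) is maximised at (α−1)/(α+β−2) = 19.0/41.0 = 0.463.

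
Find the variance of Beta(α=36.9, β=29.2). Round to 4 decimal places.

0.0037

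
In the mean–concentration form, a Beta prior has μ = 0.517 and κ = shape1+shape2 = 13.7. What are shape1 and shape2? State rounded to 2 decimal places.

shape1 = 7.08, shape2 = 6.62

Split κ in proportion μ : (1−μ): shape1 = 0.517·13.7 = 7.08, shape2 = 13.7 − 7.08 = 6.62.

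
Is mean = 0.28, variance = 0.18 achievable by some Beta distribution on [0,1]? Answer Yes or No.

For any Beta, Var(X) < E[X]·(1−E[X]).
Here μ(1−μ) = 0.28×0.72 = 0.2016, and 0.18 < 0.2016.

Yes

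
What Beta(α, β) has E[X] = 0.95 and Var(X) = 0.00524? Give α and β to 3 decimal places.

α = 7.662, β = 0.403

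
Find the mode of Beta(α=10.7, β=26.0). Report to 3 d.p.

The density x^(α−1)(1−x)^(β−1) is maximised at (α−1)/(α+β−2) = 9.7/34.7 = 0.280.

0.280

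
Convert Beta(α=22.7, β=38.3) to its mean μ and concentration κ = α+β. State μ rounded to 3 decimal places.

κ = α+β = 22.7+38.3 = 61.0; μ = α/κ = 22.7/61.0 = 0.372.

μ = 0.372, κ = 61.0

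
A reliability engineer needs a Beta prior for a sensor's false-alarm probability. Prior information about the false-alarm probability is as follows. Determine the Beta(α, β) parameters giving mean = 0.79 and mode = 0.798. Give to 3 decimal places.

α = 58.855, β = 15.645

Let s = α+β. Mean gives α = μs = 0.79s; mode gives (α−1)/(s−2) = 0.798.
Substituting: 0.79s − 1 = 0.798(s−2) = 0.798s − 1.596, so -0.008s = -0.596 and s = 74.5000.
Then α = 0.79×74.5000 = 58.855 and β = s−α = 15.645.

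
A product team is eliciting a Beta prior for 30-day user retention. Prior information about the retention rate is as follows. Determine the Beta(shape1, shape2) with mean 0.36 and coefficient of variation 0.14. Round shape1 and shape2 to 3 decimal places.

Var = (CV·μ)² = (0.14×0.36)² = 0.002540.
shape1+shape2 = μ(1−μ)/Var − 1 = 0.2304/0.002540 − 1 = 89.7029.
Thus shape1 = 0.36·89.7029 = 32.293 and shape2 = 0.64·89.7029 = 57.410.

shape1 = 32.293, shape2 = 57.410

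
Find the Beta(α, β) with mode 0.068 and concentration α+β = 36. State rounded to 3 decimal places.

For α,β>1 the mode is (α−1)/(α+β−2), so α = mode·(κ−2)+1 = 0.068×34+1 = 3.312.
And β = (1−mode)·(κ−2)+1 = 0.932×34+1 = 32.688.

α = 3.312, β = 32.688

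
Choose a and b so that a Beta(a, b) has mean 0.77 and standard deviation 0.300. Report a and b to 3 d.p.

σ² = 0.300² = 0.090000.
With s = a+b, Var = μ(1−μ)/(s+1), so s+1 = (0.77×0.23)/0.090000 = 1.9678 and s = 0.9678.
a = μs = 0.745, b = (1−μ)s = 0.223.

a = 0.745, b = 0.223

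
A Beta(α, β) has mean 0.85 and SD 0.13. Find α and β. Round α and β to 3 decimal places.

α = 5.563, β = 0.982

σ² = 0.13² = 0.0169.
With s = α+β, Var = μ(1−μ)/(s+1), so s+1 = (0.85×0.15)/0.0169 = 7.5444 and s = 6.5444.
α = μs = 5.563, β = (1−μ)s = 0.982.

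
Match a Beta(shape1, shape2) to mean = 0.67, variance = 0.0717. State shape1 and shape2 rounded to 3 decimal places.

By moment matching, shape1+shape2 = μ(1−μ)/σ² − 1 = (0.67·0.33)/0.0717 − 1 = 3.0837 − 1 = 2.0837.
Since shape1/(shape1+shape2) = μ, shape1 = 0.67·2.0837 = 1.396 and shape2 = 0.33·2.0837 = 0.688.

shape1 = 1.396, shape2 = 0.688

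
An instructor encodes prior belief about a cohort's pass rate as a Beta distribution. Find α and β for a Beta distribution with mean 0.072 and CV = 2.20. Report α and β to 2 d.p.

α = 0.12, β = 1.54

σ = CV·μ = 2.20×0.072 = 0.15840, so σ² = 0.025091.
s+1 = μ(1−μ)/σ² = 0.066816/0.025091 = 2.6630, so s = α+β = 1.6630.
α = μs = 0.12, β = (1−μ)s = 1.54.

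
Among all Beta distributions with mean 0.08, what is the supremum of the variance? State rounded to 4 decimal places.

0.0736

Var = μ(1−μ)/(α+β+1), which approaches μ(1−μ) as α+β → 0.
So the supremum is μ(1−μ) = 0.08×0.92 = 0.0736.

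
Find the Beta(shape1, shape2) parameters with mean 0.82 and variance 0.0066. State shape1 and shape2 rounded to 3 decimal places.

shape1 = 17.518, shape2 = 3.845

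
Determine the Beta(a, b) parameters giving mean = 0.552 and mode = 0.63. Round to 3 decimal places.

Let s = a+b. Mean gives a = μs = 0.552s; mode gives (a−1)/(s−2) = 0.63.
Substituting: 0.552s − 1 = 0.63(s−2) = 0.63s − 1.26, so -0.078s = -0.26 and s = 3.3333.
Then a = 0.552×3.3333 = 1.840 and b = s−a = 1.493.

a = 1.840, b = 1.493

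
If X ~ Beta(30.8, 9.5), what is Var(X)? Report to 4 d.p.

0.0044

α+β = 40.3 and αβ = 292.60, so Var = αβ/[(α+β)²(α+β+1)] = 292.60/67074.917 = 0.0044.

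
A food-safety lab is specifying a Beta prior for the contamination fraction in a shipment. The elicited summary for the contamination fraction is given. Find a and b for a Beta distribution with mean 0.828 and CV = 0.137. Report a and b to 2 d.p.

a = 8.34, b = 1.73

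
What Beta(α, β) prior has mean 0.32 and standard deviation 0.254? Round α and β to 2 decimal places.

Variance = 0.254² = 0.064516. The moment-matching identity α+β = μ(1−μ)/Var − 1 gives
α+β = 0.2176/0.064516 − 1 = 2.3728, so α = μ·2.3728 = 0.76 and β = (1−μ)·2.3728 = 1.61.

α = 0.76, β = 1.61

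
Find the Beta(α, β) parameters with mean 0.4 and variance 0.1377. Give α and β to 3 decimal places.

α = 0.297, β = 0.446

Write ν = α+β; then α = μν and Var = μ(1−μ)/(ν+1).
ν = μ(1−μ)/Var − 1 = 0.24/0.1377 − 1 = 0.7429.
α = 0.4·0.7429 = 0.297, β = 0.6·0.7429 = 0.446.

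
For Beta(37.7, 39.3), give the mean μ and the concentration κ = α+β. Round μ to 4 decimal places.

κ = α+β = 37.7+39.3 = 77.0; μ = α/κ = 37.7/77.0 = 0.4896.

μ = 0.4896, κ = 77.0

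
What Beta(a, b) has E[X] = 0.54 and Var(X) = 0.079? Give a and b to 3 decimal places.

Write ν = a+b; then a = μν and Var = μ(1−μ)/(ν+1).
ν = μ(1−μ)/Var − 1 = 0.2484/0.079 − 1 = 2.1443.
a = 0.54·2.1443 = 1.158, b = 0.46·2.1443 = 0.986.

a = 1.158, b = 0.986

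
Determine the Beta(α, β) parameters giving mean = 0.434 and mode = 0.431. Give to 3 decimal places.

α = 19.964, β = 26.036

Let s = α+β. Mean gives α = μs = 0.434s; mode gives (α−1)/(s−2) = 0.431.
Substituting: 0.434s − 1 = 0.431(s−2) = 0.431s − 0.862, so 0.003s = 0.138 and s = 46.0000.
Then α = 0.434×46.0000 = 19.964 and β = s−α = 26.036.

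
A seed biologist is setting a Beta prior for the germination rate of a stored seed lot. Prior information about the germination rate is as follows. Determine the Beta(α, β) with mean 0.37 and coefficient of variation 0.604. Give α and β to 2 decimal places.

σ = CV·μ = 0.604×0.37 = 0.22348, so σ² = 0.049943.
s+1 = μ(1−μ)/σ² = 0.2331/0.049943 = 4.6673, so s = α+β = 3.6673.
α = μs = 1.36, β = (1−μ)s = 2.31.

α = 1.36, β = 2.31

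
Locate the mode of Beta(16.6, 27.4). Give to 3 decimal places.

The density x^(α−1)(1−x)^(β−1) is maximised at (α−1)/(α+β−2) = 15.6/42.0 = 0.371.

0.371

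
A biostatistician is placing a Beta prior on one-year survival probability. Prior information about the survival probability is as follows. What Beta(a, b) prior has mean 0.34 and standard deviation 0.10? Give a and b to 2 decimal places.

σ² = 0.10² = 0.0100.
With s = a+b, Var = μ(1−μ)/(s+1), so s+1 = (0.34×0.66)/0.0100 = 22.4400 and s = 21.4400.
a = μs = 7.29, b = (1−μ)s = 14.15.

a = 7.29, b = 14.15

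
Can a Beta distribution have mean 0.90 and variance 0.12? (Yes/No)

A Beta with mean μ has variance μ(1−μ)/(α+β+1) < μ(1−μ).
Here μ(1−μ) = 0.90×0.10 = 0.0900, and 0.12 ≥ 0.0900.

No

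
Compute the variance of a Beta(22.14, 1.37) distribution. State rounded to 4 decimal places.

0.0022

Var = αβ/[(α+β)²(α+β+1)] = (22.14×1.37)/(23.51²×24.51) = 30.3318/13547.169651 = 0.0022.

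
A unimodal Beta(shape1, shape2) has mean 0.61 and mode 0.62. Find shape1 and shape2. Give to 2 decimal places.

Let s = shape1+shape2. Mean gives shape1 = μs = 0.61s; mode gives (shape1−1)/(s−2) = 0.62.
Substituting: 0.61s − 1 = 0.62(s−2) = 0.62s − 1.24, so -0.01s = -0.24 and s = 24.0000.
Then shape1 = 0.61×24.0000 = 14.64 and shape2 = s−shape1 = 9.36.

shape1 = 14.64, shape2 = 9.36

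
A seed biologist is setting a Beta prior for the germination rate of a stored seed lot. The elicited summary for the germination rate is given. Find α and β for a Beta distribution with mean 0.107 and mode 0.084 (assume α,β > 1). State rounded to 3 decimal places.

α = 3.871, β = 32.303

With s = α+β: μ = α/s and mode = (α−1)/(s−2). Eliminating α = μs,
μs − 1 = m(s−2) ⇒ s(μ−m) = 1−2m ⇒ s = 0.832/0.023 = 36.1739.
So α = μs = 3.871, β = (1−μ)s = 32.303.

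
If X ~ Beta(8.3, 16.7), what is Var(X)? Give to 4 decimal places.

μ = 8.3/25.0 = 0.332000; Var = μ(1−μ)/(α+β+1) = 0.2217760/26.0 = 0.0085.

0.0085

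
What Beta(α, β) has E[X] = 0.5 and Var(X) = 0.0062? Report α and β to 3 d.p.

By moment matching, α+β = μ(1−μ)/σ² − 1 = (0.5·0.5)/0.0062 − 1 = 40.3226 − 1 = 39.3226.
Since α/(α+β) = μ, α = 0.5·39.3226 = 19.661 and β = 0.5·39.3226 = 19.661.

α = 19.661, β = 19.661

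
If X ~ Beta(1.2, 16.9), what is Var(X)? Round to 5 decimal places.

0.00324

Var = αβ/[(α+β)²(α+β+1)] = (1.2×16.9)/(18.1²×19.1) = 20.28/6257.351 = 0.00324.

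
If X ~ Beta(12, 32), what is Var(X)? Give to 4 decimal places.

0.0044

α+β = 44 and αβ = 384, so Var = αβ/[(α+β)²(α+β+1)] = 384/87120 = 0.0044.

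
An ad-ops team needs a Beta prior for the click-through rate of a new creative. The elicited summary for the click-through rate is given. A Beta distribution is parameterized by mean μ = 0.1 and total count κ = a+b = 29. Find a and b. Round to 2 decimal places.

Split κ in proportion μ : (1−μ): a = 0.1·29 = 2.90, b = 29 − 2.90 = 26.10.

a = 2.90, b = 26.10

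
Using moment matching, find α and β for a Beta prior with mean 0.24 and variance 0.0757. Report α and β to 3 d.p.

α = 0.338, β = 1.071

By moment matching, α+β = μ(1−μ)/σ² − 1 = (0.24·0.76)/0.0757 − 1 = 2.4095 − 1 = 1.4095.
Since α/(α+β) = μ, α = 0.24·1.4095 = 0.338 and β = 0.76·1.4095 = 1.071.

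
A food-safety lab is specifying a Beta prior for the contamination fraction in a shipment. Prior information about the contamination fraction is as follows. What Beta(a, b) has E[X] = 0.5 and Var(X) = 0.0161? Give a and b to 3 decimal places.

a = 7.264, b = 7.264

Write ν = a+b; then a = μν and Var = μ(1−μ)/(ν+1).
ν = μ(1−μ)/Var − 1 = 0.25/0.0161 − 1 = 14.5280.
a = 0.5·14.5280 = 7.264, b = 0.5·14.5280 = 7.264.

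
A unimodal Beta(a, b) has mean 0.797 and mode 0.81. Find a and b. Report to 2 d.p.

With s = a+b: μ = a/s and mode = (a−1)/(s−2). Eliminating a = μs,
μs − 1 = m(s−2) ⇒ s(μ−m) = 1−2m ⇒ s = -0.62/-0.013 = 47.6923.
So a = μs = 38.01, b = (1−μ)s = 9.68.

a = 38.01, b = 9.68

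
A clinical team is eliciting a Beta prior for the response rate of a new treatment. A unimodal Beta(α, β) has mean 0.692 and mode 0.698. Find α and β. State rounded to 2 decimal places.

α = 45.67, β = 20.33

Let s = α+β. Mean gives α = μs = 0.692s; mode gives (α−1)/(s−2) = 0.698.
Substituting: 0.692s − 1 = 0.698(s−2) = 0.698s − 1.396, so -0.006s = -0.396 and s = 66.0000.
Then α = 0.692×66.0000 = 45.67 and β = s−α = 20.33.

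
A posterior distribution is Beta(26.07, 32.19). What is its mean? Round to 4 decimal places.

0.4475

The Beta mean is α/(α+β) = 26.07/(26.07+32.19) = 0.4475.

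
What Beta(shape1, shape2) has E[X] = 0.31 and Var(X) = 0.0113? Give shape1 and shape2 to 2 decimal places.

By moment matching, shape1+shape2 = μ(1−μ)/σ² − 1 = (0.31·0.69)/0.0113 − 1 = 18.9292 − 1 = 17.9292.
Since shape1/(shape1+shape2) = μ, shape1 = 0.31·17.9292 = 5.56 and shape2 = 0.69·17.9292 = 12.37.

shape1 = 5.56, shape2 = 12.37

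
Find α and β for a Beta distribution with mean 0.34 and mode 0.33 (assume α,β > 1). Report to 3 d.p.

α = 11.560, β = 22.440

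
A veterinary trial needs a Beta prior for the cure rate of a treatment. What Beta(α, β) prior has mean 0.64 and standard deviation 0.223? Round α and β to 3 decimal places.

First σ² = 0.049729. Setting α = μn, β = (1−μ)n with n = α+β,
μ(1−μ)/(n+1) = 0.049729 ⇒ n+1 = 0.2304/0.049729 = 4.6331 ⇒ n = 3.6331.
Hence α = 0.64×3.6331 = 2.325, β = 0.36×3.6331 = 1.308.

α = 2.325, β = 1.308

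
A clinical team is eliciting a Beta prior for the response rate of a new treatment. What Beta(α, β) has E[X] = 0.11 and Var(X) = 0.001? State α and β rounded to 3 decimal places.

Let s = α+β. The Beta variance is μ(1−μ)/(s+1).
So s+1 = μ(1−μ)/σ² = (0.11×0.89)/0.001 = 0.0979/0.001 = 97.9000, giving s = 96.9000.
Then α = μs = 0.11×96.9000 = 10.659 and β = (1−μ)s = 0.89×96.9000 = 86.241.

α = 10.659, β = 86.241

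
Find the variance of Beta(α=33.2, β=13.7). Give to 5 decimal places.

0.00432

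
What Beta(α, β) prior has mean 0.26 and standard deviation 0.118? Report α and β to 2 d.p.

α = 3.33, β = 9.49

σ² = 0.118² = 0.013924.
With s = α+β, Var = μ(1−μ)/(s+1), so s+1 = (0.26×0.74)/0.013924 = 13.8179 and s = 12.8179.
α = μs = 3.33, β = (1−μ)s = 9.49.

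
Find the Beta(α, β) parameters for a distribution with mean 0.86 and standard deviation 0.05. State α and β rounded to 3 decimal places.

α = 40.558, β = 6.602

First σ² = 0.0025. Setting α = μn, β = (1−μ)n with n = α+β,
μ(1−μ)/(n+1) = 0.0025 ⇒ n+1 = 0.1204/0.0025 = 48.1600 ⇒ n = 47.1600.
Hence α = 0.86×47.1600 = 40.558, β = 0.14×47.1600 = 6.602.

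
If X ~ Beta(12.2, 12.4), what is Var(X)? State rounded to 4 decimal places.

0.0098

α+β = 24.6 and αβ = 151.28, so Var = αβ/[(α+β)²(α+β+1)] = 151.28/15492.096 = 0.0098.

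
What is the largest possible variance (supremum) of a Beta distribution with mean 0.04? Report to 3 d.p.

Var = μ(1−μ)/(α+β+1), which approaches μ(1−μ) as α+β → 0.
So the supremum is μ(1−μ) = 0.04×0.96 = 0.038.

0.038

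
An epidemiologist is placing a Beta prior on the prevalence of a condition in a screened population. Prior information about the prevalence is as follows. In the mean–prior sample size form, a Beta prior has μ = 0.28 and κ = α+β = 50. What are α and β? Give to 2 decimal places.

α = μκ = 0.28×50 = 14.00 and β = (1−μ)κ = 0.72×50 = 36.00.

α = 14.00, β = 36.00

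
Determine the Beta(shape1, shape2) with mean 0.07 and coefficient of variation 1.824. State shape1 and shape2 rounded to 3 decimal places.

shape1 = 0.210, shape2 = 2.784

σ = CV·μ = 1.824×0.07 = 0.12768, so σ² = 0.016302.
s+1 = μ(1−μ)/σ² = 0.0651/0.016302 = 3.9933, so s = shape1+shape2 = 2.9933.
shape1 = μs = 0.210, shape2 = (1−μ)s = 2.784.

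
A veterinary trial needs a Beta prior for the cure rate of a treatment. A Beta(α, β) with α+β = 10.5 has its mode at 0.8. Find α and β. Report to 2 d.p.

α = 7.80, β = 2.70

Since the density peak of Beta(α,β) is at (α−1)/(α+β−2),
α = 1 + 0.8(10.5−2) = 7.80 and β = 10.5 − 7.80 = 2.70.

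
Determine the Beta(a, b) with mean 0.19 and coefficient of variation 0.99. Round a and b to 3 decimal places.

a = 0.636, b = 2.713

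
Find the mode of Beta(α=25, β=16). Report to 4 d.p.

The density x^(α−1)(1−x)^(β−1) is maximised at (α−1)/(α+β−2) = 24/39 = 0.6154.

0.6154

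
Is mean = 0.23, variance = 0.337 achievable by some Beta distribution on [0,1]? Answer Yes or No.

The Beta variance bound is σ² < μ(1−μ).
Here μ(1−μ) = 0.23×0.77 = 0.1771, and 0.337 ≥ 0.1771.

No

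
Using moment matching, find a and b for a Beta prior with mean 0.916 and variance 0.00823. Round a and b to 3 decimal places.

a = 7.648, b = 0.701

Write ν = a+b; then a = μν and Var = μ(1−μ)/(ν+1).
ν = μ(1−μ)/Var − 1 = 0.076944/0.00823 − 1 = 8.3492.
a = 0.916·8.3492 = 7.648, b = 0.084·8.3492 = 0.701.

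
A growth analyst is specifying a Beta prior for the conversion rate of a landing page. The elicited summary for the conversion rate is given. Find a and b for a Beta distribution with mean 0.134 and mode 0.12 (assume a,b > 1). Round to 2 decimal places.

Let s = a+b. Mean gives a = μs = 0.134s; mode gives (a−1)/(s−2) = 0.12.
Substituting: 0.134s − 1 = 0.12(s−2) = 0.12s − 0.24, so 0.014s = 0.76 and s = 54.2857.
Then a = 0.134×54.2857 = 7.27 and b = s−a = 47.01.

a = 7.27, b = 47.01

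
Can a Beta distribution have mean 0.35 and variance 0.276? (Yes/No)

The Beta variance bound is σ² < μ(1−μ).
Here μ(1−μ) = 0.35×0.65 = 0.2275, and 0.276 ≥ 0.2275.

No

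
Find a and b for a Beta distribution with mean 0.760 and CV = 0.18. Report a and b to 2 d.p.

a = 6.65, b = 2.10

Var = (CV·μ)² = (0.18×0.760)² = 0.018714.
a+b = μ(1−μ)/Var − 1 = 0.182400/0.018714 − 1 = 8.7466.
Thus a = 0.760·8.7466 = 6.65 and b = 0.240·8.7466 = 2.10.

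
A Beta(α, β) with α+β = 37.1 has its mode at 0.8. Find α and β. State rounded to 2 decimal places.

α = 29.08, β = 8.02

Mode = (α−1)/(κ−2) with κ = α+β, so α−1 = 0.8·35.1 = 28.08.
α = 29.08; β = κ − α = 8.02.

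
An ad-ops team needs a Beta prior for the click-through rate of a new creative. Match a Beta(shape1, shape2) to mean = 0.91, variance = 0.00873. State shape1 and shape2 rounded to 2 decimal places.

shape1 = 7.63, shape2 = 0.75

Let s = shape1+shape2. The Beta variance is μ(1−μ)/(s+1).
So s+1 = μ(1−μ)/σ² = (0.91×0.09)/0.00873 = 0.0819/0.00873 = 9.3814, giving s = 8.3814.
Then shape1 = μs = 0.91×8.3814 = 7.63 and shape2 = (1−μ)s = 0.09×8.3814 = 0.75.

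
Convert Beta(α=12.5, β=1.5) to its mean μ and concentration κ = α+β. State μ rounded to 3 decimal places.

μ = 0.893, κ = 14.0

κ = α+β = 12.5+1.5 = 14.0; μ = α/κ = 12.5/14.0 = 0.893.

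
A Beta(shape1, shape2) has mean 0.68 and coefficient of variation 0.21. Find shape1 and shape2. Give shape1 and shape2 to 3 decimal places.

σ = CV·μ = 0.21×0.68 = 0.14280, so σ² = 0.020392.
s+1 = μ(1−μ)/σ² = 0.2176/0.020392 = 10.6709, so s = shape1+shape2 = 9.6709.
shape1 = μs = 6.576, shape2 = (1−μ)s = 3.095.

shape1 = 6.576, shape2 = 3.095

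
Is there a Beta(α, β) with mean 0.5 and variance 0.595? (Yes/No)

The Beta variance bound is σ² < μ(1−μ).
Here μ(1−μ) = 0.5×0.5 = 0.25, and 0.595 ≥ 0.25.

No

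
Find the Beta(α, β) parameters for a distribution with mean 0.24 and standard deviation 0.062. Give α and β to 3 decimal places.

α = 11.148, β = 35.302

First σ² = 0.003844. Setting α = μn, β = (1−μ)n with n = α+β,
μ(1−μ)/(n+1) = 0.003844 ⇒ n+1 = 0.1824/0.003844 = 47.4506 ⇒ n = 46.4506.
Hence α = 0.24×46.4506 = 11.148, β = 0.76×46.4506 = 35.302.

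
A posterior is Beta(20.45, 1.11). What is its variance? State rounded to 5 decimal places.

0.00216

Var = αβ/[(α+β)²(α+β+1)] = (20.45×1.11)/(21.56²×22.56) = 22.6995/10486.646016 = 0.00216.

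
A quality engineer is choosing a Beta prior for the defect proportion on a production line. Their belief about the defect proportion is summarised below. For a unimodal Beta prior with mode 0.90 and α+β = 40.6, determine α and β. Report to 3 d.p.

α = 35.740, β = 4.860

For α,β>1 the mode is (α−1)/(α+β−2), so α = mode·(κ−2)+1 = 0.90×38.6+1 = 35.740.
And β = (1−mode)·(κ−2)+1 = 0.10×38.6+1 = 4.860.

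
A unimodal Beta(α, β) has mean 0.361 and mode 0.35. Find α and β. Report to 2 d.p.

Let s = α+β. Mean gives α = μs = 0.361s; mode gives (α−1)/(s−2) = 0.35.
Substituting: 0.361s − 1 = 0.35(s−2) = 0.35s − 0.70, so 0.011s = 0.30 and s = 27.2727.
Then α = 0.361×27.2727 = 9.85 and β = s−α = 17.43.

α = 9.85, β = 17.43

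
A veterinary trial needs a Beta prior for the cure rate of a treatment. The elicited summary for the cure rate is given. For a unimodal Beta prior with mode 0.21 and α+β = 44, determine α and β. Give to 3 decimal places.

α = 9.820, β = 34.180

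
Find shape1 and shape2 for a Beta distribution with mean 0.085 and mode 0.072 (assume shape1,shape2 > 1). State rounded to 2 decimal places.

Let s = shape1+shape2. Mean gives shape1 = μs = 0.085s; mode gives (shape1−1)/(s−2) = 0.072.
Substituting: 0.085s − 1 = 0.072(s−2) = 0.072s − 0.144, so 0.013s = 0.856 and s = 65.8462.
Then shape1 = 0.085×65.8462 = 5.60 and shape2 = s−shape1 = 60.25.

shape1 = 5.60, shape2 = 60.25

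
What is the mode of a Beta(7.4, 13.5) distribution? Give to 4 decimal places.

With α,β > 1, mode = (α−1)/(α+β−2) = 6.4/18.9 = 0.3386.

0.3386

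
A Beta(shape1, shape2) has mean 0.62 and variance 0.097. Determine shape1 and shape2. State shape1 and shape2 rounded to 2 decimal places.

Let s = shape1+shape2. The Beta variance is μ(1−μ)/(s+1).
So s+1 = μ(1−μ)/σ² = (0.62×0.38)/0.097 = 0.2356/0.097 = 2.4289, giving s = 1.4289.
Then shape1 = μs = 0.62×1.4289 = 0.89 and shape2 = (1−μ)s = 0.38×1.4289 = 0.54.

shape1 = 0.89, shape2 = 0.54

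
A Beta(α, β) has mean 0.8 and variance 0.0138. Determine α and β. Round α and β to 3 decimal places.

By moment matching, α+β = μ(1−μ)/σ² − 1 = (0.8·0.2)/0.0138 − 1 = 11.5942 − 1 = 10.5942.
Since α/(α+β) = μ, α = 0.8·10.5942 = 8.475 and β = 0.2·10.5942 = 2.119.

α = 8.475, β = 2.119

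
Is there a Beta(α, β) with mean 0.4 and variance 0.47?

For any Beta, Var(X) < E[X]·(1−E[X]).
Here μ(1−μ) = 0.4×0.6 = 0.24, and 0.47 ≥ 0.24.

No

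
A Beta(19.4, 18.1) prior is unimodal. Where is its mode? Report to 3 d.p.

0.518

With α,β > 1, mode = (α−1)/(α+β−2) = 18.4/35.5 = 0.518.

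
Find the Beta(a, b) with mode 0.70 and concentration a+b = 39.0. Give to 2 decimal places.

a = 26.90, b = 12.10

Since the density peak of Beta(a,b) is at (a−1)/(a+b−2),
a = 1 + 0.70(39.0−2) = 26.90 and b = 39.0 − 26.90 = 12.10.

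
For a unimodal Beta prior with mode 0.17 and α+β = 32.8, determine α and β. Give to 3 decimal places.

α = 6.236, β = 26.564

Since the density peak of Beta(α,β) is at (α−1)/(α+β−2),
α = 1 + 0.17(32.8−2) = 6.236 and β = 32.8 − 6.236 = 26.564.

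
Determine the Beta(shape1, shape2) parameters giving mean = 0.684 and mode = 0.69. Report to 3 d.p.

Let s = shape1+shape2. Mean gives shape1 = μs = 0.684s; mode gives (shape1−1)/(s−2) = 0.69.
Substituting: 0.684s − 1 = 0.69(s−2) = 0.69s − 1.38, so -0.006s = -0.38 and s = 63.3333.
Then shape1 = 0.684×63.3333 = 43.320 and shape2 = s−shape1 = 20.013.

shape1 = 43.320, shape2 = 20.013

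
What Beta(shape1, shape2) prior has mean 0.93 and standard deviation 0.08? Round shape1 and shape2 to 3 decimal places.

First σ² = 0.0064. Setting shape1 = μn, shape2 = (1−μ)n with n = shape1+shape2,
μ(1−μ)/(n+1) = 0.0064 ⇒ n+1 = 0.0651/0.0064 = 10.1719 ⇒ n = 9.1719.
Hence shape1 = 0.93×9.1719 = 8.530, shape2 = 0.07×9.1719 = 0.642.

shape1 = 8.530, shape2 = 0.642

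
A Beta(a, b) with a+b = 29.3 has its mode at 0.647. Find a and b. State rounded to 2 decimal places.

Mode = (a−1)/(κ−2) with κ = a+b, so a−1 = 0.647·27.3 = 17.66.
a = 18.66; b = κ − a = 10.64.

a = 18.66, b = 10.64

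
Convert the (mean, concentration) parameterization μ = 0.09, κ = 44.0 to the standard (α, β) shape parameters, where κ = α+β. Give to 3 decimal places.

α = μκ = 0.09×44.0 = 3.960 and β = (1−μ)κ = 0.91×44.0 = 40.040.

α = 3.960, β = 40.040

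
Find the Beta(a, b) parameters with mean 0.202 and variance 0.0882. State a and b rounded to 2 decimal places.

a = 0.17, b = 0.66

By moment matching, a+b = μ(1−μ)/σ² − 1 = (0.202·0.798)/0.0882 − 1 = 1.8276 − 1 = 0.8276.
Since a/(a+b) = μ, a = 0.202·0.8276 = 0.17 and b = 0.798·0.8276 = 0.66.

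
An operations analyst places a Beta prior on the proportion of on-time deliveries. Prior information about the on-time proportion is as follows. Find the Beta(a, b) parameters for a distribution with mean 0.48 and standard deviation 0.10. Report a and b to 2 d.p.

Variance = 0.10² = 0.0100. The moment-matching identity a+b = μ(1−μ)/Var − 1 gives
a+b = 0.2496/0.0100 − 1 = 23.9600, so a = μ·23.9600 = 11.50 and b = (1−μ)·23.9600 = 12.46.

a = 11.50, b = 12.46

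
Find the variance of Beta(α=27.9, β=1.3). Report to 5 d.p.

0.00141

Var = αβ/[(α+β)²(α+β+1)] = (27.9×1.3)/(29.2²×30.2) = 36.27/25749.728 = 0.00141.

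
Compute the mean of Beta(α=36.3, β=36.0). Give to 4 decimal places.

E[X] = α/(α+β) = 36.3/72.3 = 0.5021.

0.5021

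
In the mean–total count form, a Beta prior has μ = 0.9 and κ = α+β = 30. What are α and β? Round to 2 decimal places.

Split κ in proportion μ : (1−μ): α = 0.9·30 = 27.00, β = 30 − 27.00 = 3.00.

α = 27.00, β = 3.00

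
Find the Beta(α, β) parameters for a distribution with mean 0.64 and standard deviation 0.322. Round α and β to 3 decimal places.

Variance = 0.322² = 0.103684. The moment-matching identity α+β = μ(1−μ)/Var − 1 gives
α+β = 0.2304/0.103684 − 1 = 1.2221, so α = μ·1.2221 = 0.782 and β = (1−μ)·1.2221 = 0.440.

α = 0.782, β = 0.440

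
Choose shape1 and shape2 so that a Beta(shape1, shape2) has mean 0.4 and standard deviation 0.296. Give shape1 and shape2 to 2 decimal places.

First σ² = 0.087616. Setting shape1 = μn, shape2 = (1−μ)n with n = shape1+shape2,
μ(1−μ)/(n+1) = 0.087616 ⇒ n+1 = 0.24/0.087616 = 2.7392 ⇒ n = 1.7392.
Hence shape1 = 0.4×1.7392 = 0.70, shape2 = 0.6×1.7392 = 1.04.

shape1 = 0.70, shape2 = 1.04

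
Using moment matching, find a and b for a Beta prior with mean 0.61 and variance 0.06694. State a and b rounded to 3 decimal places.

a = 1.558, b = 0.996

Let s = a+b. The Beta variance is μ(1−μ)/(s+1).
So s+1 = μ(1−μ)/σ² = (0.61×0.39)/0.06694 = 0.2379/0.06694 = 3.5539, giving s = 2.5539.
Then a = μs = 0.61×2.5539 = 1.558 and b = (1−μ)s = 0.39×2.5539 = 0.996.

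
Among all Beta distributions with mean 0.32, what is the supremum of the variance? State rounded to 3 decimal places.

0.218

For fixed mean μ the Beta variance is μ(1−μ)/(α+β+1), increasing as α+β decreases.
Its least upper bound (not attained) is μ(1−μ) = 0.32·0.68 = 0.218.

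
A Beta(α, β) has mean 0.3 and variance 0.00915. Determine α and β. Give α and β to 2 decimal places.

Write ν = α+β; then α = μν and Var = μ(1−μ)/(ν+1).
ν = μ(1−μ)/Var − 1 = 0.21/0.00915 − 1 = 21.9508.
α = 0.3·21.9508 = 6.59, β = 0.7·21.9508 = 15.37.

α = 6.59, β = 15.37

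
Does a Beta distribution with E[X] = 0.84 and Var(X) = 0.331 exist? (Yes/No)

No

A Beta with mean μ has variance μ(1−μ)/(α+β+1) < μ(1−μ).
Here μ(1−μ) = 0.84×0.16 = 0.1344, and 0.331 ≥ 0.1344.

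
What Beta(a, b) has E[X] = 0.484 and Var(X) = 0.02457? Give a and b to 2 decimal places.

a = 4.44, b = 4.73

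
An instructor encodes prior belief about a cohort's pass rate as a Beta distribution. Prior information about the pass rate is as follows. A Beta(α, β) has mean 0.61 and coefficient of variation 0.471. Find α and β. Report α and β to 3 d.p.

α = 1.148, β = 0.734

Var = (CV·μ)² = (0.471×0.61)² = 0.082547.
α+β = μ(1−μ)/Var − 1 = 0.2379/0.082547 − 1 = 1.8820.
Thus α = 0.61·1.8820 = 1.148 and β = 0.39·1.8820 = 0.734.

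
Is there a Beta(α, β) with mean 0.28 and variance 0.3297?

The Beta variance bound is σ² < μ(1−μ).
Here μ(1−μ) = 0.28×0.72 = 0.2016, and 0.3297 ≥ 0.2016.

No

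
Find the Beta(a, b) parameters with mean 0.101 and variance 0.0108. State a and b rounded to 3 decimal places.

a = 0.748, b = 6.659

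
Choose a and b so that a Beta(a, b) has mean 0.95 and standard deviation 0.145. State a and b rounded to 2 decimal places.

Variance = 0.145² = 0.021025. The moment-matching identity a+b = μ(1−μ)/Var − 1 gives
a+b = 0.0475/0.021025 − 1 = 1.2592, so a = μ·1.2592 = 1.20 and b = (1−μ)·1.2592 = 0.06.

a = 1.20, b = 0.06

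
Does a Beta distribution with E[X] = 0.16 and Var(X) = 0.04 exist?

The Beta variance bound is σ² < μ(1−μ).
Here μ(1−μ) = 0.16×0.84 = 0.1344, and 0.04 < 0.1344.

Yes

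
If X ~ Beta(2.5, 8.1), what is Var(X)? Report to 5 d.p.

0.01554

μ = 2.5/10.6 = 0.235849; Var = μ(1−μ)/(α+β+1) = 0.1802243/11.6 = 0.01554.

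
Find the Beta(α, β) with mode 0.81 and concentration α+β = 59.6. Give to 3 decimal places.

Since the density peak of Beta(α,β) is at (α−1)/(α+β−2),
α = 1 + 0.81(59.6−2) = 47.656 and β = 59.6 − 47.656 = 11.944.

α = 47.656, β = 11.944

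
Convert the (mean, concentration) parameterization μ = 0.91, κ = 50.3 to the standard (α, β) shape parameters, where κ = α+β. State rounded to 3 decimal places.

Split κ in proportion μ : (1−μ): α = 0.91·50.3 = 45.773, β = 50.3 − 45.773 = 4.527.

α = 45.773, β = 4.527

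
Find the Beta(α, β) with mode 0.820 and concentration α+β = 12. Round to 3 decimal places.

α = 9.200, β = 2.800

For α,β>1 the mode is (α−1)/(α+β−2), so α = mode·(κ−2)+1 = 0.820×10+1 = 9.200.
And β = (1−mode)·(κ−2)+1 = 0.180×10+1 = 2.800.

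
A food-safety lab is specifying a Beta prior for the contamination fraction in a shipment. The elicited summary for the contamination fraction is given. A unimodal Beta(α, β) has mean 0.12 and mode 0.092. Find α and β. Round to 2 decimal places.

α = 3.50, β = 25.65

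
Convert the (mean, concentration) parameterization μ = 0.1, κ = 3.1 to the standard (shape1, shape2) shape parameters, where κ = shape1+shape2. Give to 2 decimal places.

Split κ in proportion μ : (1−μ): shape1 = 0.1·3.1 = 0.31, shape2 = 3.1 − 0.31 = 2.79.

shape1 = 0.31, shape2 = 2.79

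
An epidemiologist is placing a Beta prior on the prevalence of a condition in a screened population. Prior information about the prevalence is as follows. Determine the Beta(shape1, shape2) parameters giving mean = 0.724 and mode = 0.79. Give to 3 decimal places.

Let s = shape1+shape2. Mean gives shape1 = μs = 0.724s; mode gives (shape1−1)/(s−2) = 0.79.
Substituting: 0.724s − 1 = 0.79(s−2) = 0.79s − 1.58, so -0.066s = -0.58 and s = 8.7879.
Then shape1 = 0.724×8.7879 = 6.362 and shape2 = s−shape1 = 2.425.

shape1 = 6.362, shape2 = 2.425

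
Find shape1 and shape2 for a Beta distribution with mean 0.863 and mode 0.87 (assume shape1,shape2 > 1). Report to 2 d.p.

shape1 = 91.23, shape2 = 14.48

With s = shape1+shape2: μ = shape1/s and mode = (shape1−1)/(s−2). Eliminating shape1 = μs,
μs − 1 = m(s−2) ⇒ s(μ−m) = 1−2m ⇒ s = -0.74/-0.007 = 105.7143.
So shape1 = μs = 91.23, shape2 = (1−μ)s = 14.48.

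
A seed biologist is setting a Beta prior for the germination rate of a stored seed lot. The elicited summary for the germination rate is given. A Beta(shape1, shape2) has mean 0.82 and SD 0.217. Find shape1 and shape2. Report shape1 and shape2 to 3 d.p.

σ² = 0.217² = 0.047089.
With s = shape1+shape2, Var = μ(1−μ)/(s+1), so s+1 = (0.82×0.18)/0.047089 = 3.1345 and s = 2.1345.
shape1 = μs = 1.750, shape2 = (1−μ)s = 0.384.

shape1 = 1.750, shape2 = 0.384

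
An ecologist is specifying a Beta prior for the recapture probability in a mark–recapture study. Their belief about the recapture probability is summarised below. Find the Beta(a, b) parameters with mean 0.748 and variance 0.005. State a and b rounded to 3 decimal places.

By moment matching, a+b = μ(1−μ)/σ² − 1 = (0.748·0.252)/0.005 − 1 = 37.6992 − 1 = 36.6992.
Since a/(a+b) = μ, a = 0.748·36.6992 = 27.451 and b = 0.252·36.6992 = 9.248.

a = 27.451, b = 9.248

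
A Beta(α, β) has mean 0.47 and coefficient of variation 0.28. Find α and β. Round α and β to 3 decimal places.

σ = CV·μ = 0.28×0.47 = 0.13160, so σ² = 0.017319.
s+1 = μ(1−μ)/σ² = 0.2491/0.017319 = 14.3834, so s = α+β = 13.3834.
α = μs = 6.290, β = (1−μ)s = 7.093.

α = 6.290, β = 7.093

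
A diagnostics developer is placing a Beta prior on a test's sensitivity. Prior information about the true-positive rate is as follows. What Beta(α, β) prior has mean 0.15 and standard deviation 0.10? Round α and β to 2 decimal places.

α = 1.76, β = 9.99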